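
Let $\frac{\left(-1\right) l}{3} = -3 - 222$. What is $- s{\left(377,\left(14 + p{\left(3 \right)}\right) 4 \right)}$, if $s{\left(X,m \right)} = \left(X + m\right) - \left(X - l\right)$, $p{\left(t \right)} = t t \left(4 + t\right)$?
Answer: $-983$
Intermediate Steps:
$p{\left(t \right)} = t^{2} \left(4 + t\right)$
$l = 675$ ($l = - 3 \left(-3 - 222\right) = \left(-3\right) \left(-225\right) = 675$)
$s{\left(X,m \right)} = 675 + m$ ($s{\left(X,m \right)} = \left(X + m\right) - \left(-675 + X\right) = 675 + m$)
$- s{\left(377,\left(14 + p{\left(3 \right)}\right) 4 \right)} = - (675 + \left(14 + 3^{2} \left(4 + 3\right)\right) 4) = - (675 + \left(14 + 9 \cdot 7\right) 4) = - (675 + \left(14 + 63\right) 4) = - (675 + 77 \cdot 4) = - (675 + 308) = \left(-1\right) 983 = -983$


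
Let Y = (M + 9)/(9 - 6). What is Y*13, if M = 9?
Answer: 78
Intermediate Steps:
Y = 6 (Y = (9 + 9)/(9 - 6) = 18/3 = 18*(⅓) = 6)
Y*13 = 6*13 = 78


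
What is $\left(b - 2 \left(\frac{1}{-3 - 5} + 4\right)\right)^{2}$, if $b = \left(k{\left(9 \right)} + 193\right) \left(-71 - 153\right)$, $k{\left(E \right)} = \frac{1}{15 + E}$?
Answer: $\frac{269349582121}{144} \approx 1.8705 \cdot 10^{9}$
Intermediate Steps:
$b = - \frac{129724}{3}$ ($b = \left(\frac{1}{15 + 9} + 193\right) \left(-71 - 153\right) = \left(\frac{1}{24} + 193\right) \left(-224\right) = \frac{4633}{24} \left(-224\right) = - \frac{129724}{3} \approx -43241.0$)
$\left(b - 2 \left(\frac{1}{-3 - 5} + 4\right)\right)^{2} = \left(- \frac{129724}{3} - 2 \left(\frac{1}{-3 - 5} + 4\right)\right)^{2} = \left(- \frac{129724}{3} - 2 \left(\frac{1}{-8} + 4\right)\right)^{2} = \left(- \frac{129724}{3} - 2 \left(- \frac{1}{8} + 4\right)\right)^{2} = \left(- \frac{129724}{3} - \frac{31}{4}\right)^{2} = \left(- \frac{518989}{12}\right)^{2} = \frac{269349582121}{144}$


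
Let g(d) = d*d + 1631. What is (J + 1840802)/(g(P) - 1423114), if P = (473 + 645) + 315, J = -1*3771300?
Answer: -965249/316003 ≈ -3.0546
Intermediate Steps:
J = -3771300
P = 1433 (P = 1118 + 315 = 1433)
g(d) = 1631 + d² (g(d) = d² + 1631 = 1631 + d²)
(J + 1840802)/(g(P) - 1423114) = (-3771300 + 1840802)/((1631 + 1433²) - 1423114) = -1930498/((1631 + 2053489) - 1423114) = -1930498/(2055120 - 1423114) = -1930498/632006 = -1930498*1/632006 = -965249/316003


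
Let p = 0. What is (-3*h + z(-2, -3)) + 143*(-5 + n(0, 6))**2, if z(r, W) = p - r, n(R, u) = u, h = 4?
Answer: 133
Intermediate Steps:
z(r, W) = -r (z(r, W) = 0 - r = -r)
(-3*h + z(-2, -3)) + 143*(-5 + n(0, 6))**2 = (-3*4 - 1*(-2)) + 143*(-5 + 6)**2 = (-12 + 2) + 143*1**2 = -10 + 143*1 = -10 + 143 = 133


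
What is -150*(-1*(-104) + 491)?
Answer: -89250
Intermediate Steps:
-150*(-1*(-104) + 491) = -150*(104 + 491) = -150*595 = -89250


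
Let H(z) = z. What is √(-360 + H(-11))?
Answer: I*√371 ≈ 19.261*I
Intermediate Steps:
√(-360 + H(-11)) = √(-360 - 11) = √(-371) = I*√371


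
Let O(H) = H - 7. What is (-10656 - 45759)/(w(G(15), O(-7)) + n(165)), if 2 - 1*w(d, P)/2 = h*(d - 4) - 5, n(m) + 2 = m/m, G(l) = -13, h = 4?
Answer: -56415/149 ≈ -378.62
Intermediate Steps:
O(H) = -7 + H
n(m) = -1 (n(m) = -2 + m/m = -2 + 1 = -1)
w(d, P) = 46 - 8*d (w(d, P) = 4 - 2*(4*(d - 4) - 5) = 4 - 2*(4*(-4 + d) - 5) = 4 - 2*((-16 + 4*d) - 5) = 4 - 2*(-21 + 4*d) = 4 + (42 - 8*d) = 46 - 8*d)
(-10656 - 45759)/(w(G(15), O(-7)) + n(165)) = (-10656 - 45759)/((46 - 8*(-13)) - 1) = -56415/((46 + 104) - 1) = -56415/(150 - 1) = -56415/149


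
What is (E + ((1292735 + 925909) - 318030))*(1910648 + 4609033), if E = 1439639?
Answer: 21777384019293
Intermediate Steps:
(E + ((1292735 + 925909) - 318030))*(1910648 + 4609033) = (1439639 + ((1292735 + 925909) - 318030))*(1910648 + 4609033) = (1439639 + (2218644 - 318030))*6519681 = (1439639 + 1900614)*6519681 = 3340253*6519681 = 21777384019293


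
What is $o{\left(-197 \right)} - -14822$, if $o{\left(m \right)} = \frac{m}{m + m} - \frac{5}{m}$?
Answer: $\frac{5840075}{394} \approx 14823.0$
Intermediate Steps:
$o{\left(m \right)} = \frac{1}{2} - \frac{5}{m}$ ($o{\left(m \right)} = \frac{m}{2 m} - \frac{5}{m} = m \frac{1}{2 m} - \frac{5}{m} = \frac{1}{2} - \frac{5}{m}$)
$o{\left(-197 \right)} - -14822 = \frac{-10 - 197}{2 \left(-197\right)} - -14822 = \frac{1}{2} \left(- \frac{1}{197}\right) \left(-207\right) + 14822 = \frac{207}{394} + 14822 = \frac{5840075}{394}$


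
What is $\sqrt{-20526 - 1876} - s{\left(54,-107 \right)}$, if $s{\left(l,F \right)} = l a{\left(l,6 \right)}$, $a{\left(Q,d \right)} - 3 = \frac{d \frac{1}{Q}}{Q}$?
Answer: $- \frac{1459}{9} + i \sqrt{22402} \approx -162.11 + 149.67 i$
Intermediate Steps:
$a{\left(Q,d \right)} = 3 + \frac{d}{Q^{2}}$ ($a{\left(Q,d \right)} = 3 + \frac{d \frac{1}{Q}}{Q} = 3 + \frac{d}{Q^{2}}$)
$s{\left(l,F \right)} = l \left(3 + \frac{6}{l^{2}}\right)$
$\sqrt{-20526 - 1876} - s{\left(54,-107 \right)} = \sqrt{-20526 - 1876} - \left(3 \cdot 54 + \frac{6}{54}\right) = \sqrt{-22402} - \left(162 + 6 \cdot \frac{1}{54}\right) = i \sqrt{22402} - \left(162 + \frac{1}{9}\right) = i \sqrt{22402} - \frac{1459}{9} = - \frac{1459}{9} + i \sqrt{22402}$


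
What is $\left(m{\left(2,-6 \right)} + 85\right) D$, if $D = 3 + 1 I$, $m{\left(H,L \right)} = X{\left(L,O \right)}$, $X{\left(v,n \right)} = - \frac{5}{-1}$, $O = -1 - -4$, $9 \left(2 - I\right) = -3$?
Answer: $480$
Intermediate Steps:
$I = \frac{7}{3}$ ($I = 2 - - \frac{1}{3} = 2 + \frac{1}{3} = \frac{7}{3} \approx 2.3333$)
$O = 3$ ($O = -1 + 4 = 3$)
$X{\left(v,n \right)} = 5$ ($X{\left(v,n \right)} = \left(-5\right) \left(-1\right) = 5$)
$m{\left(H,L \right)} = 5$
$D = \frac{16}{3}$ ($D = 3 + 1 \cdot \frac{7}{3} = 3 + \frac{7}{3} = \frac{16}{3} \approx 5.3333$)
$\left(m{\left(2,-6 \right)} + 85\right) D = \left(5 + 85\right) \frac{16}{3} = 90 \cdot \frac{16}{3} = 480$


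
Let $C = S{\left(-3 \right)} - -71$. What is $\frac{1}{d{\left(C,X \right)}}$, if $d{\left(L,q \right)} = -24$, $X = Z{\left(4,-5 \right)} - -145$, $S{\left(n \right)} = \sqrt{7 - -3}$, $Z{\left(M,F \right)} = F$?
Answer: $- \frac{1}{24} \approx -0.041667$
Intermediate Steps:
$S{\left(n \right)} = \sqrt{10}$ ($S{\left(n \right)} = \sqrt{7 + 3} = \sqrt{10}$)
$C = 71 + \sqrt{10}$ ($C = \sqrt{10} - -71 = \sqrt{10} + 71 = 71 + \sqrt{10} \approx 74.162$)
$X = 140$ ($X = -5 - -145 = -5 + 145 = 140$)
$\frac{1}{d{\left(C,X \right)}} = \frac{1}{-24} = - \frac{1}{24}$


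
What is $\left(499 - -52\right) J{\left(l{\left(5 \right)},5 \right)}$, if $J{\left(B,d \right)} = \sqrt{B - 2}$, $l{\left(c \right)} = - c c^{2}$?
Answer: $551 i \sqrt{127} \approx 6209.5 i$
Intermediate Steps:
$l{\left(c \right)} = - c^{3}$
$J{\left(B,d \right)} = \sqrt{-2 + B}$
$\left(499 - -52\right) J{\left(l{\left(5 \right)},5 \right)} = \left(499 - -52\right) \sqrt{-2 - 5^{3}} = \left(499 + 52\right) \sqrt{-2 - 125} = 551 \sqrt{-2 - 125} = 551 \sqrt{-127} = 551 i \sqrt{127}$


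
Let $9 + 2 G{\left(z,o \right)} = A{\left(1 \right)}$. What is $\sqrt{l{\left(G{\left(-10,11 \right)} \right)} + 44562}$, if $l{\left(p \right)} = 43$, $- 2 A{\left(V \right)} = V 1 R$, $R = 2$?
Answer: $\sqrt{44605} \approx 211.2$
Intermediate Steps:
$A{\left(V \right)} = - V$ ($A{\left(V \right)} = - \frac{V 1 \cdot 2}{2} = - \frac{V 2}{2} = - \frac{2 V}{2} = - V$)
$G{\left(z,o \right)} = -5$ ($G{\left(z,o \right)} = - \frac{9}{2} + \frac{\left(-1\right) 1}{2} = - \frac{9}{2} + \frac{1}{2} \left(-1\right) = - \frac{9}{2} - \frac{1}{2} = -5$)
$\sqrt{l{\left(G{\left(-10,11 \right)} \right)} + 44562} = \sqrt{43 + 44562} = \sqrt{44605}$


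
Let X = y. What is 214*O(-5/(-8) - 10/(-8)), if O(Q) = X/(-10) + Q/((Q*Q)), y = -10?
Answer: 4922/15 ≈ 328.13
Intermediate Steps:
X = -10
O(Q) = 1 + 1/Q (O(Q) = -10/(-10) + Q/((Q*Q)) = -10*(-⅒) + Q/(Q²) = 1 + Q/Q² = 1 + 1/Q)
214*O(-5/(-8) - 10/(-8)) = 214*((1 + (-5/(-8) - 10/(-8)))/(-5/(-8) - 10/(-8))) = 214*((1 + (-5*(-⅛) - 10*(-⅛)))/(-5*(-⅛) - 10*(-⅛))) = 214*((1 + (5/8 + 5/4))/(5/8 + 5/4)) = 214*((1 + 15/8)/(15/8)) = 214*((8/15)*(23/8)) = 214*(23/15) = 4922/15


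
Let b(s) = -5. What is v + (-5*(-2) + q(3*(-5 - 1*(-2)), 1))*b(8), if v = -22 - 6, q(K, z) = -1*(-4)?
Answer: -98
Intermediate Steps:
q(K, z) = 4
v = -28
v + (-5*(-2) + q(3*(-5 - 1*(-2)), 1))*b(8) = -28 + (-5*(-2) + 4)*(-5) = -28 + (10 + 4)*(-5) = -28 + 14*(-5) = -28 - 70 = -98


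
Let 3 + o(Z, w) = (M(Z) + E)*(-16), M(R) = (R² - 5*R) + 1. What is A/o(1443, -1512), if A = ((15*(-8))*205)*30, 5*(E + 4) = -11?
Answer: 3690000/166002319 ≈ 0.022229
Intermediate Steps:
E = -31/5 (E = -4 + (⅕)*(-11) = -4 - 11/5 = -31/5 ≈ -6.2000)
M(R) = 1 + R² - 5*R
A = -738000 (A = -120*205*30 = -24600*30 = -738000)
o(Z, w) = 401/5 - 16*Z² + 80*Z (o(Z, w) = -3 + ((1 + Z² - 5*Z) - 31/5)*(-16) = -3 + (-26/5 + Z² - 5*Z)*(-16) = -3 + (416/5 - 16*Z² + 80*Z) = 401/5 - 16*Z² + 80*Z)
A/o(1443, -1512) = -738000/(401/5 - 16*1443² + 80*1443) = -738000/(401/5 - 16*2082249 + 115440) = -738000/(401/5 - 33315984 + 115440) = -738000/(-166002319/5) = -738000*(-5/166002319) = 3690000/166002319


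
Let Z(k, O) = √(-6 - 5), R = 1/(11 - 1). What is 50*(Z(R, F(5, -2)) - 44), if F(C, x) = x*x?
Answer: -2200 + 50*I*√11 ≈ -2200.0 + 165.83*I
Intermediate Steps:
F(C, x) = x²
R = ⅒ (R = 1/10 = ⅒ ≈ 0.10000)
Z(k, O) = I*√11 (Z(k, O) = √(-11) = I*√11)
50*(Z(R, F(5, -2)) - 44) = 50*(I*√11 - 44) = 50*(-44 + I*√11) = -2200 + 50*I*√11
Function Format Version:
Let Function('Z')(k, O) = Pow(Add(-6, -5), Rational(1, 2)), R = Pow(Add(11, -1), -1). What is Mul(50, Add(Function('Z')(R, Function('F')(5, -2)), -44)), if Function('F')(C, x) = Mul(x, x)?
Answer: Add(-2200, Mul(50, I, Pow(11, Rational(1, 2)))) ≈ Add(-2200.0, Mul(165.83, I))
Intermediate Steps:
Function('F')(C, x) = Pow(x, 2)
R = Rational(1, 10) (R = Pow(10, -1) = Rational(1, 10) ≈ 0.10000)
Function('Z')(k, O) = Mul(I, Pow(11, Rational(1, 2))) (Function('Z')(k, O) = Pow(-11, Rational(1, 2)) = Mul(I, Pow(11, Rational(1, 2))))
Mul(50, Add(Function('Z')(R, Function('F')(5, -2)), -44)) = Mul(50, Add(Mul(I, Pow(11, Rational(1, 2))), -44)) = Mul(50, Add(-44, Mul(I, Pow(11, Rational(1, 2))))) = Add(-2200, Mul(50, I, Pow(11, Rational(1, 2))))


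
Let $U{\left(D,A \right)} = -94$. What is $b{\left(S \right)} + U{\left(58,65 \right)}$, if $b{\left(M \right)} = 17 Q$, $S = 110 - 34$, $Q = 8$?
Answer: $42$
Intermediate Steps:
$S = 76$ ($S = 110 - 34 = 76$)
$b{\left(M \right)} = 136$ ($b{\left(M \right)} = 17 \cdot 8 = 136$)
$b{\left(S \right)} + U{\left(58,65 \right)} = 136 - 94 = 42$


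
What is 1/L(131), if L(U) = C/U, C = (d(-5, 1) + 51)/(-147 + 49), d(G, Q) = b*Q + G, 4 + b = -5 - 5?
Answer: -6419/16 ≈ -401.19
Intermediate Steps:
b = -14 (b = -4 + (-5 - 5) = -4 - 10 = -14)
d(G, Q) = G - 14*Q (d(G, Q) = -14*Q + G = G - 14*Q)
C = -16/49 (C = ((-5 - 14*1) + 51)/(-147 + 49) = ((-5 - 14) + 51)/(-98) = (-19 + 51)*(-1/98) = 32*(-1/98) = -16/49 ≈ -0.32653)
L(U) = -16/(49*U)
1/L(131) = 1/(-16/49/131) = 1/(-16/49*1/131) = 1/(-16/6419) = -6419/16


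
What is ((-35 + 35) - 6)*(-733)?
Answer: 4398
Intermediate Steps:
((-35 + 35) - 6)*(-733) = (0 - 6)*(-733) = -6*(-733) = 4398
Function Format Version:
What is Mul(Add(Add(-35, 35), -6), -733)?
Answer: 4398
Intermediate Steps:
Mul(Add(Add(-35, 35), -6), -733) = Mul(Add(0, -6), -733) = Mul(-6, -733) = 4398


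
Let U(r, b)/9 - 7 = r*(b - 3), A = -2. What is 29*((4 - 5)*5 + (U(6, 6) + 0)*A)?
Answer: -13195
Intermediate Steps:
U(r, b) = 63 + 9*r*(-3 + b) (U(r, b) = 63 + 9*(r*(b - 3)) = 63 + 9*(r*(-3 + b)) = 63 + 9*r*(-3 + b))
29*((4 - 5)*5 + (U(6, 6) + 0)*A) = 29*((4 - 5)*5 + ((63 - 27*6 + 9*6*6) + 0)*(-2)) = 29*(-1*5 + ((63 - 162 + 324) + 0)*(-2)) = 29*(-5 + (225 + 0)*(-2)) = 29*(-5 + 225*(-2)) = 29*(-5 - 450) = 29*(-455) = -13195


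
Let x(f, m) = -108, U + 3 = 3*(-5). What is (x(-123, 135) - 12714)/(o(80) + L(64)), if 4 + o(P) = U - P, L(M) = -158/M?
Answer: 410304/3343 ≈ 122.74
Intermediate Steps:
U = -18 (U = -3 + 3*(-5) = -3 - 15 = -18)
o(P) = -22 - P (o(P) = -4 + (-18 - P) = -22 - P)
(x(-123, 135) - 12714)/(o(80) + L(64)) = (-108 - 12714)/((-22 - 1*80) - 158/64) = -12822/((-22 - 80) - 158*1/64) = -12822/(-102 - 79/32) = -12822/(-3343/32) = -12822*(-32/3343) = 410304/3343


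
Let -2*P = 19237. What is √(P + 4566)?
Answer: I*√20210/2 ≈ 71.081*I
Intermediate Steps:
P = -19237/2 (P = -½*19237 = -19237/2 ≈ -9618.5)
√(P + 4566) = √(-19237/2 + 4566) = √(-10105/2) = I*√20210/2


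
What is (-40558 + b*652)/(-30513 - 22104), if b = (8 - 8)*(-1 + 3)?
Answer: 40558/52617 ≈ 0.77082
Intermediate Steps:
b = 0 (b = 0*2 = 0)
(-40558 + b*652)/(-30513 - 22104) = (-40558 + 0*652)/(-30513 - 22104) = (-40558 + 0)/(-52617) = -40558*(-1/52617) = 40558/52617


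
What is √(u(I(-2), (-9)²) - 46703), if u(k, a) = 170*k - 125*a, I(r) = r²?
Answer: 2*I*√14037 ≈ 236.96*I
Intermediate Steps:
u(k, a) = -125*a + 170*k
√(u(I(-2), (-9)²) - 46703) = √((-125*(-9)² + 170*(-2)²) - 46703) = √((-125*81 + 170*4) - 46703) = √((-10125 + 680) - 46703) = √(-9445 - 46703) = √(-56148) = 2*I*√14037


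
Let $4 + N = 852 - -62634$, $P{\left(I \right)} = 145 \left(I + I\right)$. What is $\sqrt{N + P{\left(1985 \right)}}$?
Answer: $2 \sqrt{159783} \approx 799.46$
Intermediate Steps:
$P{\left(I \right)} = 290 I$ ($P{\left(I \right)} = 145 \cdot 2 I = 290 I$)
$N = 63482$ ($N = -4 + \left(852 - -62634\right) = -4 + \left(852 + 62634\right) = -4 + 63486 = 63482$)
$\sqrt{N + P{\left(1985 \right)}} = \sqrt{63482 + 290 \cdot 1985} = \sqrt{63482 + 575650} = \sqrt{639132} = 2 \sqrt{159783}$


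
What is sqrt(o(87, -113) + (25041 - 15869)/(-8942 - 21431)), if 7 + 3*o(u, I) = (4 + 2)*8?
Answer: sqrt(110962622463)/91119 ≈ 3.6558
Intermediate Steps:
o(u, I) = 41/3 (o(u, I) = -7/3 + ((4 + 2)*8)/3 = -7/3 + (6*8)/3 = -7/3 + (1/3)*48 = -7/3 + 16 = 41/3)
sqrt(o(87, -113) + (25041 - 15869)/(-8942 - 21431)) = sqrt(41/3 + (25041 - 15869)/(-8942 - 21431)) = sqrt(41/3 + 9172/(-30373)) = sqrt(41/3 + 9172*(-1/30373)) = sqrt(41/3 - 9172/30373) = sqrt(1217777/91119) = sqrt(110962622463)/91119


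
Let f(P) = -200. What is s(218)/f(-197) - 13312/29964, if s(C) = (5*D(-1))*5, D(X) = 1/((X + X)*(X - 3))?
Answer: -220483/479424 ≈ -0.45989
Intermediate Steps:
D(X) = 1/(2*X*(-3 + X)) (D(X) = 1/((2*X)*(-3 + X)) = 1/(2*X*(-3 + X)))
s(C) = 25/8 (s(C) = (5*((½)/(-1*(-3 - 1))))*5 = (5*((½)*(-1)/(-4)))*5 = (5*((½)*(-1)*(-¼)))*5 = (5*(⅛))*5 = (5/8)*5 = 25/8)
s(218)/f(-197) - 13312/29964 = (25/8)/(-200) - 13312/29964 = (25/8)*(-1/200) - 13312*1/29964 = -1/64 - 3328/7491 = -220483/479424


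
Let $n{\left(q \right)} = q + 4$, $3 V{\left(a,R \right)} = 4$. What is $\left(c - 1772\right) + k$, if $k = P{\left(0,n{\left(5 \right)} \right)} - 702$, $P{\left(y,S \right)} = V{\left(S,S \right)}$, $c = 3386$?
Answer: $\frac{2740}{3} \approx 913.33$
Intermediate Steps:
$V{\left(a,R \right)} = \frac{4}{3}$ ($V{\left(a,R \right)} = \frac{1}{3} \cdot 4 = \frac{4}{3}$)
$n{\left(q \right)} = 4 + q$
$P{\left(y,S \right)} = \frac{4}{3}$
$k = - \frac{2102}{3}$ ($k = \frac{4}{3} - 702 = - \frac{2102}{3} \approx -700.67$)
$\left(c - 1772\right) + k = \left(3386 - 1772\right) - \frac{2102}{3} = 1614 - \frac{2102}{3} = \frac{2740}{3}$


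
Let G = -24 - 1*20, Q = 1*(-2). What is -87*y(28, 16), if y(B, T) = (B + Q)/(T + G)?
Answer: 1131/14 ≈ 80.786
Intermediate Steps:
Q = -2
G = -44 (G = -24 - 20 = -44)
y(B, T) = (-2 + B)/(-44 + T) (y(B, T) = (B - 2)/(T - 44) = (-2 + B)/(-44 + T))
-87*y(28, 16) = -87*(-2 + 28)/(-44 + 16) = -87*26/(-28) = -(-87)*26/28 = -87*(-13/14) = 1131/14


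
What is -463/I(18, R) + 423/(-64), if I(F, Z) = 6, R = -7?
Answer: -16085/192 ≈ -83.776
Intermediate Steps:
-463/I(18, R) + 423/(-64) = -463/6 + 423/(-64) = -463*⅙ + 423*(-1/64) = -463/6 - 423/64 = -16085/192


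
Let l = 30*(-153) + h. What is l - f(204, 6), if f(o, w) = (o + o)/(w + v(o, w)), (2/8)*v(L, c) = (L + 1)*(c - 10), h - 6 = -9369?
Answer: -22840857/1637 ≈ -13953.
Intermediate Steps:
h = -9363 (h = 6 - 9369 = -9363)
v(L, c) = 4*(1 + L)*(-10 + c) (v(L, c) = 4*((L + 1)*(c - 10)) = 4*((1 + L)*(-10 + c)) = 4*(1 + L)*(-10 + c))
f(o, w) = 2*o/(-40 - 40*o + 5*w + 4*o*w) (f(o, w) = (o + o)/(w + (-40 - 40*o + 4*w + 4*o*w)) = (2*o)/(-40 - 40*o + 5*w + 4*o*w) = 2*o/(-40 - 40*o + 5*w + 4*o*w))
l = -13953 (l = 30*(-153) - 9363 = -4590 - 9363 = -13953)
l - f(204, 6) = -13953 - 2*204/(-40 - 40*204 + 5*6 + 4*204*6) = -13953 - 2*204/(-40 - 8160 + 30 + 4896) = -13953 - 2*204/(-3274) = -13953 - 2*204*(-1)/3274 = -13953 - 1*(-204/1637) = -13953 + 204/1637 = -22840857/1637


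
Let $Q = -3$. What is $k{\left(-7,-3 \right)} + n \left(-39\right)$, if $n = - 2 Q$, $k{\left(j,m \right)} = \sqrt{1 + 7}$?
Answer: $-234 + 2 \sqrt{2} \approx -231.17$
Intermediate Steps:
$k{\left(j,m \right)} = 2 \sqrt{2}$ ($k{\left(j,m \right)} = \sqrt{8} = 2 \sqrt{2}$)
$n = 6$ ($n = \left(-2\right) \left(-3\right) = 6$)
$k{\left(-7,-3 \right)} + n \left(-39\right) = 2 \sqrt{2} + 6 \left(-39\right) = 2 \sqrt{2} - 234 = -234 + 2 \sqrt{2}$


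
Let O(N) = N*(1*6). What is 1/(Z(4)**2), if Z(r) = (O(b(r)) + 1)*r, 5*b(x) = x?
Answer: 25/13456 ≈ 0.0018579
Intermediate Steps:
b(x) = x/5
O(N) = 6*N (O(N) = N*6 = 6*N)
Z(r) = r*(1 + 6*r/5) (Z(r) = (6*(r/5) + 1)*r = (6*r/5 + 1)*r = (1 + 6*r/5)*r = r*(1 + 6*r/5))
1/(Z(4)**2) = 1/(((1/5)*4*(5 + 6*4))**2) = 1/(((1/5)*4*(5 + 24))**2) = 1/(((1/5)*4*29)**2) = 1/((116/5)**2) = 1/(13456/25) = 25/13456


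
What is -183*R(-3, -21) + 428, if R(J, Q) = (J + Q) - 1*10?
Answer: 6650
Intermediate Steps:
R(J, Q) = -10 + J + Q (R(J, Q) = (J + Q) - 10 = -10 + J + Q)
-183*R(-3, -21) + 428 = -183*(-10 - 3 - 21) + 428 = -183*(-34) + 428 = 6222 + 428 = 6650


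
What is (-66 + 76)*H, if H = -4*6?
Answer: -240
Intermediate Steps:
H = -24
(-66 + 76)*H = (-66 + 76)*(-24) = 10*(-24) = -240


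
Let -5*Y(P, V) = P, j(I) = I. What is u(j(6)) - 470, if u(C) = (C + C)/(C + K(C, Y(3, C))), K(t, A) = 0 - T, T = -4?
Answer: -2344/5 ≈ -468.80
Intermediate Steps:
Y(P, V) = -P/5
K(t, A) = 4 (K(t, A) = 0 - 1*(-4) = 0 + 4 = 4)
u(C) = 2*C/(4 + C) (u(C) = (C + C)/(C + 4) = (2*C)/(4 + C) = 2*C/(4 + C))
u(j(6)) - 470 = 2*6/(4 + 6) - 470 = 2*6/10 - 470 = 2*6*(⅒) - 470 = 6/5 - 470 = -2344/5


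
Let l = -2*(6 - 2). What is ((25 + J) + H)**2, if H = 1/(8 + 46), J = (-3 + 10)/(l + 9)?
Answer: 2989441/2916 ≈ 1025.2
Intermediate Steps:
l = -8 (l = -2*4 = -8)
J = 7 (J = (-3 + 10)/(-8 + 9) = 7/1 = 7*1 = 7)
H = 1/54 ≈ 0.018519
((25 + J) + H)**2 = ((25 + 7) + 1/54)**2 = (32 + 1/54)**2 = (1729/54)**2 = 2989441/2916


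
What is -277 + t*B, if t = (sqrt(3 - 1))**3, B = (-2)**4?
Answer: -277 + 32*sqrt(2) ≈ -231.75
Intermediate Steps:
B = 16
t = 2*sqrt(2) (t = (sqrt(2))**3 = 2*sqrt(2) ≈ 2.8284)
-277 + t*B = -277 + (2*sqrt(2))*16 = -277 + 32*sqrt(2)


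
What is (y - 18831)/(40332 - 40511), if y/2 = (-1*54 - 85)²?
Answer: -19811/179 ≈ -110.68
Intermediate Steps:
y = 38642 (y = 2*(-1*54 - 85)² = 2*(-54 - 85)² = 2*(-139)² = 2*19321 = 38642)
(y - 18831)/(40332 - 40511) = (38642 - 18831)/(40332 - 40511) = 19811/(-179) = 19811*(-1/179) = -19811/179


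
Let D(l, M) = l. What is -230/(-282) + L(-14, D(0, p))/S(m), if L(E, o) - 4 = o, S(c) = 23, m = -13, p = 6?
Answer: 3209/3243 ≈ 0.98952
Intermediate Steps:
L(E, o) = 4 + o
-230/(-282) + L(-14, D(0, p))/S(m) = -230/(-282) + (4 + 0)/23 = -230*(-1/282) + 4*(1/23) = 115/141 + 4/23 = 3209/3243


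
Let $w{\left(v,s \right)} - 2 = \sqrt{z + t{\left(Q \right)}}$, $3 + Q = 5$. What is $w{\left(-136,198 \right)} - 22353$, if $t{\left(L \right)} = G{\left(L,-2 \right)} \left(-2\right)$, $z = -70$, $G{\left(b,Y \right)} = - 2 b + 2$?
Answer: $-22351 + i \sqrt{66} \approx -22351.0 + 8.124 i$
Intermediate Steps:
$G{\left(b,Y \right)} = 2 - 2 b$
$Q = 2$ ($Q = -3 + 5 = 2$)
$t{\left(L \right)} = -4 + 4 L$ ($t{\left(L \right)} = \left(2 - 2 L\right) \left(-2\right) = -4 + 4 L$)
$w{\left(v,s \right)} = 2 + i \sqrt{66}$ ($w{\left(v,s \right)} = 2 + \sqrt{-70 + \left(-4 + 4 \cdot 2\right)} = 2 + \sqrt{-70 + \left(-4 + 8\right)} = 2 + \sqrt{-70 + 4} = 2 + \sqrt{-66} = 2 + i \sqrt{66}$)
$w{\left(-136,198 \right)} - 22353 = \left(2 + i \sqrt{66}\right) - 22353 = -22351 + i \sqrt{66}$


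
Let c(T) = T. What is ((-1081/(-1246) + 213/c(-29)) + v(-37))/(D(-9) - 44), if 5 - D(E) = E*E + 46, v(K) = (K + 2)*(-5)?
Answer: -6089401/5998244 ≈ -1.0152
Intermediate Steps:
v(K) = -10 - 5*K (v(K) = (2 + K)*(-5) = -10 - 5*K)
D(E) = -41 - E² (D(E) = 5 - (E*E + 46) = 5 - (E² + 46) = 5 - (46 + E²) = 5 + (-46 - E²) = -41 - E²)
((-1081/(-1246) + 213/c(-29)) + v(-37))/(D(-9) - 44) = ((-1081/(-1246) + 213/(-29)) + (-10 - 5*(-37)))/((-41 - 1*(-9)²) - 44) = ((-1081*(-1/1246) + 213*(-1/29)) + (-10 + 185))/((-41 - 1*81) - 44) = ((1081/1246 - 213/29) + 175)/((-41 - 81) - 44) = (-234049/36134 + 175)/(-122 - 44) = (6089401/36134)/(-166) = (6089401/36134)*(-1/166) = -6089401/5998244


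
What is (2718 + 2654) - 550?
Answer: 4822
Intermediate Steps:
(2718 + 2654) - 550 = 5372 - 550 = 4822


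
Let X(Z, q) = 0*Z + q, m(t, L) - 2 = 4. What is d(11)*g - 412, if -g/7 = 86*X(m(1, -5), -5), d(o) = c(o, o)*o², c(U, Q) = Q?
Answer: 4005898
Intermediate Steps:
m(t, L) = 6 (m(t, L) = 2 + 4 = 6)
X(Z, q) = q (X(Z, q) = 0 + q = q)
d(o) = o³ (d(o) = o*o² = o³)
g = 3010 (g = -602*(-5) = -7*(-430) = 3010)
d(11)*g - 412 = 11³*3010 - 412 = 1331*3010 - 412 = 4006310 - 412 = 4005898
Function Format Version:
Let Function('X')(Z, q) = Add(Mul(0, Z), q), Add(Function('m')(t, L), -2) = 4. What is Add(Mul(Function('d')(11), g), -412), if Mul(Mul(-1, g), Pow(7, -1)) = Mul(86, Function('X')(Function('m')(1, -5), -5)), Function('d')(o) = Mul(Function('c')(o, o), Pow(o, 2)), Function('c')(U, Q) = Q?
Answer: 4005898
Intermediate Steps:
Function('m')(t, L) = 6 (Function('m')(t, L) = Add(2, 4) = 6)
Function('X')(Z, q) = q (Function('X')(Z, q) = Add(0, q) = q)
Function('d')(o) = Pow(o, 3) (Function('d')(o) = Mul(o, Pow(o, 2)) = Pow(o, 3))
g = 3010 (g = Mul(-7, Mul(86, -5)) = Mul(-7, -430) = 3010)
Add(Mul(Function('d')(11), g), -412) = Add(Mul(Pow(11, 3), 3010), -412) = Add(Mul(1331, 3010), -412) = Add(4006310, -412) = 4005898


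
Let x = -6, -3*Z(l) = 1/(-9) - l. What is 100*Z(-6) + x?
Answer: -5462/27 ≈ -202.30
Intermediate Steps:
Z(l) = 1/27 + l/3 (Z(l) = -(1/(-9) - l)/3 = -(-⅑ - l)/3 = 1/27 + l/3)
100*Z(-6) + x = 100*(1/27 + (⅓)*(-6)) - 6 = 100*(1/27 - 2) - 6 = 100*(-53/27) - 6 = -5300/27 - 6 = -5462/27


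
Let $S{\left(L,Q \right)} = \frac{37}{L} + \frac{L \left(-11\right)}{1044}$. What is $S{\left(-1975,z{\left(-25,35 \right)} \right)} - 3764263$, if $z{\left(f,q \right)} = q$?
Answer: $- \frac{7761491011453}{2061900} \approx -3.7642 \cdot 10^{6}$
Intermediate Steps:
$S{\left(L,Q \right)} = \frac{37}{L} - \frac{11 L}{1044}$ ($S{\left(L,Q \right)} = \frac{37}{L} + - 11 L \frac{1}{1044} = \frac{37}{L} - \frac{11 L}{1044}$)
$S{\left(-1975,z{\left(-25,35 \right)} \right)} - 3764263 = \left(\frac{37}{-1975} - - \frac{21725}{1044}\right) - 3764263 = \left(37 \left(- \frac{1}{1975}\right) + \frac{21725}{1044}\right) - 3764263 = \left(- \frac{37}{1975} + \frac{21725}{1044}\right) - 3764263 = \frac{42868247}{2061900} - 3764263 = - \frac{7761491011453}{2061900}$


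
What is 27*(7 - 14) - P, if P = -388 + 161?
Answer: 38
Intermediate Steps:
P = -227
27*(7 - 14) - P = 27*(7 - 14) - 1*(-227) = 27*(-7) + 227 = -189 + 227 = 38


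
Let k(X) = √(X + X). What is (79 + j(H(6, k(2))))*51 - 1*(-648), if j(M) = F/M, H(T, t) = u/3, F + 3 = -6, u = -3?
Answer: 5136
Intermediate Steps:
F = -9 (F = -3 - 6 = -9)
k(X) = √2*√X (k(X) = √(2*X) = √2*√X)
H(T, t) = -1 (H(T, t) = -3/3 = -3*⅓ = -1)
j(M) = -9/M
(79 + j(H(6, k(2))))*51 - 1*(-648) = (79 - 9/(-1))*51 - 1*(-648) = (79 - 9*(-1))*51 + 648 = (79 + 9)*51 + 648 = 88*51 + 648 = 4488 + 648 = 5136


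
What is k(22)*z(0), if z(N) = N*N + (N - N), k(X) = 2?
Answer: 0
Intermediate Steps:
z(N) = N² (z(N) = N² + 0 = N²)
k(22)*z(0) = 2*0² = 2*0 = 0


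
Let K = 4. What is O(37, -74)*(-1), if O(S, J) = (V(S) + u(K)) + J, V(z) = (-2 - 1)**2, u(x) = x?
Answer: 61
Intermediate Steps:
V(z) = 9 (V(z) = (-3)**2 = 9)
O(S, J) = 13 + J (O(S, J) = (9 + 4) + J = 13 + J)
O(37, -74)*(-1) = (13 - 74)*(-1) = -61*(-1) = 61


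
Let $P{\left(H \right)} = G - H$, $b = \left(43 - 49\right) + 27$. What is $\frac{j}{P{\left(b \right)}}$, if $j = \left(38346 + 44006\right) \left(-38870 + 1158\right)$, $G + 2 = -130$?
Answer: $\frac{3105658624}{153} \approx 2.0298 \cdot 10^{7}$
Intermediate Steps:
$G = -132$ ($G = -2 - 130 = -132$)
$b = 21$ ($b = -6 + 27 = 21$)
$P{\left(H \right)} = -132 - H$
$j = -3105658624$ ($j = 82352 \left(-37712\right) = -3105658624$)
$\frac{j}{P{\left(b \right)}} = - \frac{3105658624}{-132 - 21} = - \frac{3105658624}{-153} = \left(-3105658624\right) \left(- \frac{1}{153}\right) = \frac{3105658624}{153}$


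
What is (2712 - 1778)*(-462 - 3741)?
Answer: -3925602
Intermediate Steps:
(2712 - 1778)*(-462 - 3741) = 934*(-4203) = -3925602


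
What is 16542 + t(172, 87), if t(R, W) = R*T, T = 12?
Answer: 18606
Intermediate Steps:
t(R, W) = 12*R (t(R, W) = R*12 = 12*R)
16542 + t(172, 87) = 16542 + 12*172 = 16542 + 2064 = 18606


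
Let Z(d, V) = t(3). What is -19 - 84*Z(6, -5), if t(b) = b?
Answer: -271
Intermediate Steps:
Z(d, V) = 3
-19 - 84*Z(6, -5) = -19 - 84*3 = -19 - 252 = -271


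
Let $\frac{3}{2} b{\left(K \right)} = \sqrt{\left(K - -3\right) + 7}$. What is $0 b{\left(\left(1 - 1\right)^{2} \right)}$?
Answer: $0$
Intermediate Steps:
$b{\left(K \right)} = \frac{2 \sqrt{10 + K}}{3}$ ($b{\left(K \right)} = \frac{2 \sqrt{\left(K - -3\right) + 7}}{3} = \frac{2 \sqrt{\left(K + 3\right) + 7}}{3} = \frac{2 \sqrt{\left(3 + K\right) + 7}}{3} = \frac{2 \sqrt{10 + K}}{3}$)
$0 b{\left(\left(1 - 1\right)^{2} \right)} = 0 \frac{2 \sqrt{10 + \left(1 - 1\right)^{2}}}{3} = 0 \frac{2 \sqrt{10 + 0^{2}}}{3} = 0 \frac{2 \sqrt{10 + 0}}{3} = 0 \frac{2 \sqrt{10}}{3} = 0$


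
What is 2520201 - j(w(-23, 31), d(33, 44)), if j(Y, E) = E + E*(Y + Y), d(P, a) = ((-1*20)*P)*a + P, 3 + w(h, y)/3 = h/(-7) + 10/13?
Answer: 248685960/91 ≈ 2.7328e+6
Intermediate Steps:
w(h, y) = -87/13 - 3*h/7 (w(h, y) = -9 + 3*(h/(-7) + 10/13) = -9 + 3*(h*(-⅐) + 10*(1/13)) = -9 + 3*(-h/7 + 10/13) = -9 + 3*(10/13 - h/7) = -9 + (30/13 - 3*h/7) = -87/13 - 3*h/7)
d(P, a) = P - 20*P*a (d(P, a) = (-20*P)*a + P = -20*P*a + P = P - 20*P*a)
j(Y, E) = E + 2*E*Y (j(Y, E) = E + E*(2*Y) = E + 2*E*Y)
2520201 - j(w(-23, 31), d(33, 44)) = 2520201 - 33*(1 - 20*44)*(1 + 2*(-87/13 - 3/7*(-23))) = 2520201 - 33*(1 - 880)*(1 + 2*(-87/13 + 69/7)) = 2520201 - 33*(-879)*(1 + 2*(288/91)) = 2520201 - (-29007)*(1 + 576/91) = 2520201 - (-29007)*667/91 = 2520201 - 1*(-19347669/91) = 2520201 + 19347669/91 = 248685960/91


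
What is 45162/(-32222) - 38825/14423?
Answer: -951195338/232368953 ≈ -4.0935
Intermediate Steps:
45162/(-32222) - 38825/14423 = 45162*(-1/32222) - 38825*1/14423 = -22581/16111 - 38825/14423 = -951195338/232368953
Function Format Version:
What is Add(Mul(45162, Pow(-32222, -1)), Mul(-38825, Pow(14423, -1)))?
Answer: Rational(-951195338, 232368953) ≈ -4.0935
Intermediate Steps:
Add(Mul(45162, Pow(-32222, -1)), Mul(-38825, Pow(14423, -1))) = Add(Mul(45162, Rational(-1, 32222)), Mul(-38825, Rational(1, 14423))) = Add(Rational(-22581, 16111), Rational(-38825, 14423)) = Rational(-951195338, 232368953)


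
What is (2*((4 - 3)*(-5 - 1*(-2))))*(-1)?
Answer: 6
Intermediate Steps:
(2*((4 - 3)*(-5 - 1*(-2))))*(-1) = (2*(1*(-5 + 2)))*(-1) = (2*(1*(-3)))*(-1) = (2*(-3))*(-1) = -6*(-1) = 6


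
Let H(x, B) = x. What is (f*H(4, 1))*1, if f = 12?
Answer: 48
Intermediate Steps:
(f*H(4, 1))*1 = (12*4)*1 = 48*1 = 48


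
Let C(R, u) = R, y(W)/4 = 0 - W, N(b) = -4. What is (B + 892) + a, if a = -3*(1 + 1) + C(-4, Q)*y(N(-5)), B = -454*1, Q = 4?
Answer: 368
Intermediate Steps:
B = -454
y(W) = -4*W (y(W) = 4*(0 - W) = 4*(-W) = -4*W)
a = -70 (a = -3*(1 + 1) - (-16)*(-4) = -3*2 - 4*16 = -6 - 64 = -70)
(B + 892) + a = (-454 + 892) - 70 = 438 - 70 = 368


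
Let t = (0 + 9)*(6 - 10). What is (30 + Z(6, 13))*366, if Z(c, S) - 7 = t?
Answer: 366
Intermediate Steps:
t = -36 (t = 9*(-4) = -36)
Z(c, S) = -29 (Z(c, S) = 7 - 36 = -29)
(30 + Z(6, 13))*366 = (30 - 29)*366 = 1*366 = 366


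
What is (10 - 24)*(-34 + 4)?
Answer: 420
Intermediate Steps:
(10 - 24)*(-34 + 4) = -14*(-30) = 420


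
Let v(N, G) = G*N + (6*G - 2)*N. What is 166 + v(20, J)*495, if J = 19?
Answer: 1297066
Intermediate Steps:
v(N, G) = G*N + N*(-2 + 6*G) (v(N, G) = G*N + (-2 + 6*G)*N = G*N + N*(-2 + 6*G))
166 + v(20, J)*495 = 166 + (20*(-2 + 7*19))*495 = 166 + (20*(-2 + 133))*495 = 166 + (20*131)*495 = 166 + 2620*495 = 166 + 1296900 = 1297066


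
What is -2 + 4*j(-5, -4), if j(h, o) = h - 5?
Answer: -42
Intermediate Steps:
j(h, o) = -5 + h
-2 + 4*j(-5, -4) = -2 + 4*(-5 - 5) = -2 + 4*(-10) = -2 - 40 = -42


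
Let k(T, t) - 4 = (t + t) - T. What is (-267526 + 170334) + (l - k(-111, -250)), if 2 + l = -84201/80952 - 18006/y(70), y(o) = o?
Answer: -91674211257/944440 ≈ -97067.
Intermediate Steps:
k(T, t) = 4 - T + 2*t (k(T, t) = 4 + ((t + t) - T) = 4 + (2*t - T) = 4 + (-T + 2*t) = 4 - T + 2*t)
l = -245808177/944440 (l = -2 + (-84201/80952 - 18006/70) = -2 + (-84201*1/80952 - 18006*1/70) = -2 + (-28067/26984 - 9003/35) = -2 - 243919297/944440 = -245808177/944440 ≈ -260.27)
(-267526 + 170334) + (l - k(-111, -250)) = (-267526 + 170334) + (-245808177/944440 - (4 - 1*(-111) + 2*(-250))) = -97192 + (-245808177/944440 - (4 + 111 - 500)) = -97192 + (-245808177/944440 - 1*(-385)) = -97192 + (-245808177/944440 + 385) = -97192 + 117801223/944440 = -91674211257/944440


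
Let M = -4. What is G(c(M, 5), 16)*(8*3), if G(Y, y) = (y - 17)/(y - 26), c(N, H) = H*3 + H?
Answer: 12/5 ≈ 2.4000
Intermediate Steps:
c(N, H) = 4*H (c(N, H) = 3*H + H = 4*H)
G(Y, y) = (-17 + y)/(-26 + y)
G(c(M, 5), 16)*(8*3) = ((-17 + 16)/(-26 + 16))*(8*3) = (-1/(-10))*24 = -⅒*(-1)*24 = (⅒)*24 = 12/5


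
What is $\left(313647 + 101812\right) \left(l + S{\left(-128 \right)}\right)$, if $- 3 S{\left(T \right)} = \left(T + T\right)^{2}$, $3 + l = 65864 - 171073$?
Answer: $- \frac{158361337948}{3} \approx -5.2787 \cdot 10^{10}$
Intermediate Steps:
$l = -105212$ ($l = -3 + \left(65864 - 171073\right) = -3 - 105209 = -105212$)
$S{\left(T \right)} = - \frac{4 T^{2}}{3}$ ($S{\left(T \right)} = - \frac{\left(T + T\right)^{2}}{3} = - \frac{\left(2 T\right)^{2}}{3} = - \frac{4 T^{2}}{3}$)
$\left(313647 + 101812\right) \left(l + S{\left(-128 \right)}\right) = \left(313647 + 101812\right) \left(-105212 - \frac{4 \left(-128\right)^{2}}{3}\right) = 415459 \left(-105212 - \frac{65536}{3}\right) = 415459 \left(- \frac{381172}{3}\right) = - \frac{158361337948}{3}$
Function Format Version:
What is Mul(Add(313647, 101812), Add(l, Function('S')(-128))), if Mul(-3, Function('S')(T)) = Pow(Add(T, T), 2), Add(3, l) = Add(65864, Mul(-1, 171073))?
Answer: Rational(-158361337948, 3) ≈ -5.2787e+10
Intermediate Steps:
l = -105212 (l = Add(-3, Add(65864, Mul(-1, 171073))) = Add(-3, Add(65864, -171073)) = Add(-3, -105209) = -105212)
Function('S')(T) = Mul(Rational(-4, 3), Pow(T, 2)) (Function('S')(T) = Mul(Rational(-1, 3), Pow(Add(T, T), 2)) = Mul(Rational(-1, 3), Pow(Mul(2, T), 2)) = Mul(Rational(-1, 3), Mul(4, Pow(T, 2))) = Mul(Rational(-4, 3), Pow(T, 2)))
Mul(Add(313647, 101812), Add(l, Function('S')(-128))) = Mul(Add(313647, 101812), Add(-105212, Mul(Rational(-4, 3), Pow(-128, 2)))) = Mul(415459, Add(-105212, Mul(Rational(-4, 3), 16384))) = Mul(415459, Add(-105212, Rational(-65536, 3))) = Mul(415459, Rational(-381172, 3)) = Rational(-158361337948, 3)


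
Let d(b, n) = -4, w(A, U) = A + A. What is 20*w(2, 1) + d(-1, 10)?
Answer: 76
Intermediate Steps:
w(A, U) = 2*A
20*w(2, 1) + d(-1, 10) = 20*(2*2) - 4 = 20*4 - 4 = 80 - 4 = 76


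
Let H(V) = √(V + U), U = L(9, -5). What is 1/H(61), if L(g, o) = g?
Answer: √70/70 ≈ 0.11952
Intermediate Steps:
U = 9
H(V) = √(9 + V) (H(V) = √(V + 9) = √(9 + V))
1/H(61) = 1/(√(9 + 61)) = 1/(√70) = √70/70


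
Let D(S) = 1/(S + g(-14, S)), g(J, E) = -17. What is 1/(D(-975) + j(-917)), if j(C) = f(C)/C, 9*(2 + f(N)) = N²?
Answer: -8186976/834152285 ≈ -0.0098147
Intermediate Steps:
f(N) = -2 + N²/9
j(C) = (-2 + C²/9)/C
D(S) = 1/(-17 + S) (D(S) = 1/(S - 17) = 1/(-17 + S))
1/(D(-975) + j(-917)) = 1/(1/(-17 - 975) + (-2/(-917) + (⅑)*(-917))) = 1/(1/(-992) + (-2*(-1/917) - 917/9)) = 1/(-1/992 + (2/917 - 917/9)) = 1/(-1/992 - 840871/8253) = 1/(-834152285/8186976) = -8186976/834152285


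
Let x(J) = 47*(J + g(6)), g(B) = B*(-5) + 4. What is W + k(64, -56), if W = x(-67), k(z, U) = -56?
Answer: -4427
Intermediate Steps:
g(B) = 4 - 5*B (g(B) = -5*B + 4 = 4 - 5*B)
x(J) = -1222 + 47*J (x(J) = 47*(J + (4 - 5*6)) = 47*(J + (4 - 30)) = 47*(J - 26) = 47*(-26 + J) = -1222 + 47*J)
W = -4371 (W = -1222 + 47*(-67) = -1222 - 3149 = -4371)
W + k(64, -56) = -4371 - 56 = -4427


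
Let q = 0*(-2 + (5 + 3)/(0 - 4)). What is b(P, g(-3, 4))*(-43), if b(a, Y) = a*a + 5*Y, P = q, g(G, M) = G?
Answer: 645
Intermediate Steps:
q = 0 (q = 0*(-2 + 8/(-4)) = 0*(-2 + 8*(-¼)) = 0*(-2 - 2) = 0*(-4) = 0)
P = 0
b(a, Y) = a² + 5*Y
b(P, g(-3, 4))*(-43) = (0² + 5*(-3))*(-43) = (0 - 15)*(-43) = -15*(-43) = 645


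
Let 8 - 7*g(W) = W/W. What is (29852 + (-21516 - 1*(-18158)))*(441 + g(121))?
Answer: 11710348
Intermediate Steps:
g(W) = 1 (g(W) = 8/7 - W/(7*W) = 8/7 - 1/7*1 = 8/7 - 1/7 = 1)
(29852 + (-21516 - 1*(-18158)))*(441 + g(121)) = (29852 + (-21516 - 1*(-18158)))*(441 + 1) = (29852 + (-21516 + 18158))*442 = (29852 - 3358)*442 = 26494*442 = 11710348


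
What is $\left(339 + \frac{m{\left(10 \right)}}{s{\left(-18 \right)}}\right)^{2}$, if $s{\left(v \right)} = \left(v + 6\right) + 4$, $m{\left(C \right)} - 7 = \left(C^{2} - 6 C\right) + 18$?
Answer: $\frac{7006609}{64} \approx 1.0948 \cdot 10^{5}$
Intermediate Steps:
$m{\left(C \right)} = 25 + C^{2} - 6 C$ ($m{\left(C \right)} = 7 + \left(\left(C^{2} - 6 C\right) + 18\right) = 7 + \left(18 + C^{2} - 6 C\right) = 25 + C^{2} - 6 C$)
$s{\left(v \right)} = 10 + v$ ($s{\left(v \right)} = \left(6 + v\right) + 4 = 10 + v$)
$\left(339 + \frac{m{\left(10 \right)}}{s{\left(-18 \right)}}\right)^{2} = \left(339 + \frac{25 + 10^{2} - 60}{10 - 18}\right)^{2} = \left(339 + \frac{25 + 100 - 60}{-8}\right)^{2} = \left(339 + 65 \left(- \frac{1}{8}\right)\right)^{2} = \left(339 - \frac{65}{8}\right)^{2} = \left(\frac{2647}{8}\right)^{2} = \frac{7006609}{64}$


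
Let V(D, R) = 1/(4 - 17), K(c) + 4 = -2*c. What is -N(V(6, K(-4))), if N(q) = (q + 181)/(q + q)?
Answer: 1176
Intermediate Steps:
K(c) = -4 - 2*c
V(D, R) = -1/13 (V(D, R) = 1/(-13) = -1/13)
N(q) = (181 + q)/(2*q) (N(q) = (181 + q)/((2*q)) = (181 + q)*(1/(2*q)) = (181 + q)/(2*q))
-N(V(6, K(-4))) = -(181 - 1/13)/(2*(-1/13)) = -(-13)*2352/(2*13) = -1*(-1176) = 1176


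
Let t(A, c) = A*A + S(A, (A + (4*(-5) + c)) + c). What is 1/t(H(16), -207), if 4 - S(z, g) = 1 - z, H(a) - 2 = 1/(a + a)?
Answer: 1024/9377 ≈ 0.10920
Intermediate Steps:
H(a) = 2 + 1/(2*a) (H(a) = 2 + 1/(a + a) = 2 + 1/(2*a))
S(z, g) = 3 + z (S(z, g) = 4 - (1 - z) = 4 + (-1 + z) = 3 + z)
t(A, c) = 3 + A + A² (t(A, c) = A*A + (3 + A) = A² + (3 + A) = 3 + A + A²)
1/t(H(16), -207) = 1/(3 + (2 + (½)/16) + (2 + (½)/16)²) = 1/(3 + (2 + (½)*(1/16)) + (2 + (½)*(1/16))²) = 1/(3 + (2 + 1/32) + (2 + 1/32)²) = 1/(3 + 65/32 + (65/32)²) = 1/(3 + 65/32 + 4225/1024) = 1/(9377/1024) = 1024/9377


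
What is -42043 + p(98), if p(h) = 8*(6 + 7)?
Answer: -41939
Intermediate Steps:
p(h) = 104 (p(h) = 8*13 = 104)
-42043 + p(98) = -42043 + 104 = -41939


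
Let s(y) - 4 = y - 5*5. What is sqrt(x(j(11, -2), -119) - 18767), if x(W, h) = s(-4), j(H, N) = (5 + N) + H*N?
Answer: 18*I*sqrt(58) ≈ 137.08*I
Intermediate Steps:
j(H, N) = 5 + N + H*N
s(y) = -21 + y (s(y) = 4 + (y - 5*5) = 4 + (y - 25) = 4 + (-25 + y) = -21 + y)
x(W, h) = -25 (x(W, h) = -21 - 4 = -25)
sqrt(x(j(11, -2), -119) - 18767) = sqrt(-25 - 18767) = sqrt(-18792) = 18*I*sqrt(58)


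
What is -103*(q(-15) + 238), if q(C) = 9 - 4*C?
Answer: -31621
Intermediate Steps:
-103*(q(-15) + 238) = -103*((9 - 4*(-15)) + 238) = -103*((9 + 60) + 238) = -103*(69 + 238) = -103*307 = -31621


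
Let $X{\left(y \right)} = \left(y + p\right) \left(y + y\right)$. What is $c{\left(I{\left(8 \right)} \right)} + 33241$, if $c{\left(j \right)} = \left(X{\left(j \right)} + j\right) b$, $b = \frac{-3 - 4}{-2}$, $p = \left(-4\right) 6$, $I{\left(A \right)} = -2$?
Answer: $33598$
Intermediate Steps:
$p = -24$
$X{\left(y \right)} = 2 y \left(-24 + y\right)$ ($X{\left(y \right)} = \left(y - 24\right) \left(y + y\right) = \left(-24 + y\right) 2 y = 2 y \left(-24 + y\right)$)
$b = \frac{7}{2}$ ($b = \left(-7\right) \left(- \frac{1}{2}\right) = \frac{7}{2} \approx 3.5$)
$c{\left(j \right)} = \frac{7 j}{2} + 7 j \left(-24 + j\right)$ ($c{\left(j \right)} = \left(2 j \left(-24 + j\right) + j\right) \frac{7}{2} = \left(j + 2 j \left(-24 + j\right)\right) \frac{7}{2} = \frac{7 j}{2} + 7 j \left(-24 + j\right)$)
$c{\left(I{\left(8 \right)} \right)} + 33241 = \frac{7}{2} \left(-2\right) \left(-47 + 2 \left(-2\right)\right) + 33241 = \frac{7}{2} \left(-2\right) \left(-47 - 4\right) + 33241 = \frac{7}{2} \left(-2\right) \left(-51\right) + 33241 = 357 + 33241 = 33598$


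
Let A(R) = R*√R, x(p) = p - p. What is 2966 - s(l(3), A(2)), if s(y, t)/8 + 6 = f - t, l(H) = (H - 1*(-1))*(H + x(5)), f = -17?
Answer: 3150 + 16*√2 ≈ 3172.6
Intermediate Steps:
x(p) = 0
A(R) = R^(3/2)
l(H) = H*(1 + H) (l(H) = (H - 1*(-1))*(H + 0) = (H + 1)*H = (1 + H)*H = H*(1 + H))
s(y, t) = -184 - 8*t (s(y, t) = -48 + 8*(-17 - t) = -48 + (-136 - 8*t) = -184 - 8*t)
2966 - s(l(3), A(2)) = 2966 - (-184 - 16*√2) = 2966 + (184 + 16*√2) = 3150 + 16*√2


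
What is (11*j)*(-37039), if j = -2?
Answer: 814858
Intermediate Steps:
(11*j)*(-37039) = (11*(-2))*(-37039) = -22*(-37039) = 814858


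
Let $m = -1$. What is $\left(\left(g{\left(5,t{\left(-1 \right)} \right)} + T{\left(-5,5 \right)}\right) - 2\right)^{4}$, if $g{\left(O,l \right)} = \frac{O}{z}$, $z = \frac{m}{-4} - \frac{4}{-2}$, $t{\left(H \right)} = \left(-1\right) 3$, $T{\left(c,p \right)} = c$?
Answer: $\frac{3418801}{6561} \approx 521.08$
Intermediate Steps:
$t{\left(H \right)} = -3$
$z = \frac{9}{4}$ ($z = - \frac{1}{-4} - \frac{4}{-2} = \left(-1\right) \left(- \frac{1}{4}\right) - -2 = \frac{1}{4} + 2 = \frac{9}{4} \approx 2.25$)
$g{\left(O,l \right)} = \frac{4 O}{9}$ ($g{\left(O,l \right)} = \frac{O}{\frac{9}{4}} = O \frac{4}{9} = \frac{4 O}{9}$)
$\left(\left(g{\left(5,t{\left(-1 \right)} \right)} + T{\left(-5,5 \right)}\right) - 2\right)^{4} = \left(\left(\frac{4}{9} \cdot 5 - 5\right) - 2\right)^{4} = \left(\left(\frac{20}{9} - 5\right) - 2\right)^{4} = \left(- \frac{25}{9} - 2\right)^{4} = \left(- \frac{43}{9}\right)^{4} = \frac{3418801}{6561}$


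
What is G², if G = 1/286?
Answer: 1/81796 ≈ 1.2226e-5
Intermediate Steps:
G = 1/286 ≈ 0.0034965
G² = (1/286)² = 1/81796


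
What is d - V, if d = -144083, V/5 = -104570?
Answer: 378767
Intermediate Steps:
V = -522850 (V = 5*(-104570) = -522850)
d - V = -144083 - 1*(-522850) = -144083 + 522850 = 378767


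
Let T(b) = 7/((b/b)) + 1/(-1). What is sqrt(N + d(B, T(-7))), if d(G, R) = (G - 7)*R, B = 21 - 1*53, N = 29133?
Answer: 39*sqrt(19) ≈ 170.00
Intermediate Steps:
T(b) = 6 (T(b) = 7/1 + 1*(-1) = 7*1 - 1 = 7 - 1 = 6)
B = -32 (B = 21 - 53 = -32)
d(G, R) = R*(-7 + G) (d(G, R) = (-7 + G)*R = R*(-7 + G))
sqrt(N + d(B, T(-7))) = sqrt(29133 + 6*(-7 - 32)) = sqrt(29133 + 6*(-39)) = sqrt(29133 - 234) = sqrt(28899) = 39*sqrt(19)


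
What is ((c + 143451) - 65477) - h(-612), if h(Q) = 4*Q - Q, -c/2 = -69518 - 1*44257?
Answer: 307360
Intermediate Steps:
c = 227550 (c = -2*(-69518 - 1*44257) = -2*(-69518 - 44257) = -2*(-113775) = 227550)
h(Q) = 3*Q
((c + 143451) - 65477) - h(-612) = ((227550 + 143451) - 65477) - 3*(-612) = (371001 - 65477) - 1*(-1836) = 305524 + 1836 = 307360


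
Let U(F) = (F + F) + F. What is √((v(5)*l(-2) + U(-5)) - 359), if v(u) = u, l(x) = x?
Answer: 8*I*√6 ≈ 19.596*I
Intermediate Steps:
U(F) = 3*F (U(F) = 2*F + F = 3*F)
√((v(5)*l(-2) + U(-5)) - 359) = √((5*(-2) + 3*(-5)) - 359) = √((-10 - 15) - 359) = √(-25 - 359) = √(-384) = 8*I*√6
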